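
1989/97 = 20 + 49/97  =  20.51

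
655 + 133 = 788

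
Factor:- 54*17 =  - 2^1*3^3*17^1=-918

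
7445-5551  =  1894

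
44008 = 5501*8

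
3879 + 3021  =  6900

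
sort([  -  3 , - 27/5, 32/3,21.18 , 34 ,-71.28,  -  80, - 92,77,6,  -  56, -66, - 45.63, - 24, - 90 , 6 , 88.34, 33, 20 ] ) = [ - 92,-90,  -  80,  -  71.28, - 66, - 56 , -45.63, - 24, - 27/5, - 3,6, 6,32/3,20, 21.18,33,  34, 77,88.34 ] 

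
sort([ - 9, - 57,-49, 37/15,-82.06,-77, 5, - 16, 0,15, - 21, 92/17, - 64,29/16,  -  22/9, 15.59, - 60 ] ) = [ - 82.06, - 77, - 64, - 60, - 57, -49 , - 21, - 16,-9, - 22/9, 0, 29/16,37/15, 5, 92/17,15, 15.59]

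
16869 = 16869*1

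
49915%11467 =4047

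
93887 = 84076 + 9811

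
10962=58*189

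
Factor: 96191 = 43^1*2237^1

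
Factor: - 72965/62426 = - 2^( - 1 )*5^1*7^(-4)*13^(-1)*14593^1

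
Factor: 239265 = 3^2 * 5^1*13^1*409^1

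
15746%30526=15746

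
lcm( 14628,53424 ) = 1228752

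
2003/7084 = 2003/7084 = 0.28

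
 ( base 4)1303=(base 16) 73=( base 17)6d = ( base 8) 163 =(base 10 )115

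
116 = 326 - 210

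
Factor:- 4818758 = - 2^1 * 7^2 * 49171^1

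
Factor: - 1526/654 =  - 7/3 = - 3^( - 1)*7^1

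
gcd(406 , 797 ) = 1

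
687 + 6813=7500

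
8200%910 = 10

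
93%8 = 5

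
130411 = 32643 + 97768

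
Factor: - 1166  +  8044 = 6878=2^1 * 19^1 * 181^1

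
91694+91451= 183145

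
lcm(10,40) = 40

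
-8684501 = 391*(-22211)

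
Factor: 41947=41947^1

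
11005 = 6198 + 4807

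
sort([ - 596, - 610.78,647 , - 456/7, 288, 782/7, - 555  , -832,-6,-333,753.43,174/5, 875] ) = [-832,- 610.78, - 596,-555 ,-333,-456/7, - 6,174/5 , 782/7, 288, 647,753.43,875]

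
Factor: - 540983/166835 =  - 5^ ( - 1) * 23^1*43^1*61^ (-1 ) = - 989/305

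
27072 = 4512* 6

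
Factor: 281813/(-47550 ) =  -2^( -1)*3^ (-1 )*5^(  -  2 )*7^1*127^1= - 889/150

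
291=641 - 350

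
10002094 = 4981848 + 5020246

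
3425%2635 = 790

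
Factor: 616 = 2^3*7^1  *  11^1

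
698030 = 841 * 830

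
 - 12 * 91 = -1092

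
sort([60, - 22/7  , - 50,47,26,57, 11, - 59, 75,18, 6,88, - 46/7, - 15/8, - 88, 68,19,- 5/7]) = [ - 88 , - 59,- 50, - 46/7, - 22/7,  -  15/8, - 5/7,6 , 11,18,19, 26 , 47,57, 60, 68, 75 , 88]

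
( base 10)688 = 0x2b0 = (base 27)PD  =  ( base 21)1BG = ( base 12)494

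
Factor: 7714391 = 103^1*74897^1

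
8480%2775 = 155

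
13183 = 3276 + 9907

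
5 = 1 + 4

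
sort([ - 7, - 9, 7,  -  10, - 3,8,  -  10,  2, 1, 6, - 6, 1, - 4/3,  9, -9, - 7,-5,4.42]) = [ - 10, - 10, - 9,  -  9, - 7, - 7, - 6 ,-5,- 3, - 4/3, 1, 1 , 2, 4.42, 6, 7,8, 9 ]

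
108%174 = 108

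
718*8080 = 5801440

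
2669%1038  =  593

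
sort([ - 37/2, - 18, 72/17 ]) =[ - 37/2,-18,72/17 ]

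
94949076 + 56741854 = 151690930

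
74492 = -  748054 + 822546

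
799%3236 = 799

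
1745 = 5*349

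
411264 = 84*4896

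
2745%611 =301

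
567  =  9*63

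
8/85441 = 8/85441 = 0.00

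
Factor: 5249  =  29^1*181^1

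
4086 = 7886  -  3800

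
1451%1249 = 202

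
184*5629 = 1035736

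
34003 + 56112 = 90115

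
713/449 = 1 + 264/449 =1.59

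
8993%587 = 188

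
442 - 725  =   - 283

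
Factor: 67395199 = 67395199^1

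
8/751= 8/751 = 0.01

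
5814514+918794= 6733308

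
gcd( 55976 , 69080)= 8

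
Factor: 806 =2^1*13^1 * 31^1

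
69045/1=69045 = 69045.00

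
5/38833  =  5/38833= 0.00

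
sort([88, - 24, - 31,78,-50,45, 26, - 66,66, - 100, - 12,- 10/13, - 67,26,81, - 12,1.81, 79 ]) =[ - 100, - 67, - 66, - 50,- 31,-24,- 12, - 12, - 10/13,1.81, 26, 26,45,66, 78, 79,81, 88]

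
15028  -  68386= - 53358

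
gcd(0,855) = 855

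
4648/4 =1162 = 1162.00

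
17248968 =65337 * 264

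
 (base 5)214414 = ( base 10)7484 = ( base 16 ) 1d3c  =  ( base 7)30551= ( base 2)1110100111100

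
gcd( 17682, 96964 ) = 14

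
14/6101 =14/6101= 0.00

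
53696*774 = 41560704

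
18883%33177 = 18883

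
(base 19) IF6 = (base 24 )BIL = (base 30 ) 7g9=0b1101010000101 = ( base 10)6789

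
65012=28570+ 36442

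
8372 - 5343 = 3029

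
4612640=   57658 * 80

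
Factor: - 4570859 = -23^1*198733^1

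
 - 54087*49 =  - 2650263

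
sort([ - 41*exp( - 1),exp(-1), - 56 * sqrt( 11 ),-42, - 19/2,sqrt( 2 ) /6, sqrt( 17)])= [ - 56*sqrt(11), - 42, - 41*exp( - 1 ), - 19/2, sqrt( 2)/6,exp( - 1), sqrt (17) ] 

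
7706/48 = 3853/24 = 160.54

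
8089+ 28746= 36835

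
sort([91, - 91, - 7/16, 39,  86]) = [ - 91,  -  7/16 , 39, 86, 91] 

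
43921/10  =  4392+1/10 = 4392.10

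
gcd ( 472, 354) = 118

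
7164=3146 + 4018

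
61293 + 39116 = 100409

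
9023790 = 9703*930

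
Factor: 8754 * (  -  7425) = -64998450 = -2^1*3^4*5^2 * 11^1*1459^1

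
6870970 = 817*8410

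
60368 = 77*784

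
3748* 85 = 318580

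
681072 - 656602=24470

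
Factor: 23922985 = 5^1 * 4784597^1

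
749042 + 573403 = 1322445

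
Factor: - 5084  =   - 2^2*31^1 * 41^1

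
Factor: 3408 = 2^4*3^1*71^1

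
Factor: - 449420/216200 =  - 2^(-1 )*5^( - 1 )*47^( - 1)*977^1 =- 977/470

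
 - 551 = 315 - 866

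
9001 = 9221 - 220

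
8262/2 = 4131  =  4131.00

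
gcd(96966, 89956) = 2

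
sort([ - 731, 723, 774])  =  [-731, 723, 774 ] 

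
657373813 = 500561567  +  156812246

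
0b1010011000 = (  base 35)IY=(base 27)og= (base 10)664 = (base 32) KO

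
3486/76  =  45 + 33/38 = 45.87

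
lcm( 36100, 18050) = 36100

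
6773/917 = 7 + 354/917 = 7.39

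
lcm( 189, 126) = 378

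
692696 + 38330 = 731026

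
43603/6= 7267+ 1/6 = 7267.17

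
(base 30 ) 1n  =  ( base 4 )311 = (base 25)23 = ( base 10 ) 53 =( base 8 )65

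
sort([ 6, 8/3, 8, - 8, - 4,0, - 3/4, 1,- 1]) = [ - 8, - 4, -1, - 3/4,0, 1,8/3, 6,8] 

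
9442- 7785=1657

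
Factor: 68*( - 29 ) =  - 1972 = -2^2 * 17^1*29^1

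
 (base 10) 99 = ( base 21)4f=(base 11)90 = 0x63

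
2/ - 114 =-1 + 56/57=- 0.02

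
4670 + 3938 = 8608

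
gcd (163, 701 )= 1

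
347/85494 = 347/85494 = 0.00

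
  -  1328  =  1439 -2767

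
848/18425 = 848/18425 = 0.05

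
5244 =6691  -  1447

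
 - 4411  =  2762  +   - 7173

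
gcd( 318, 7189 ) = 1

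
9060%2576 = 1332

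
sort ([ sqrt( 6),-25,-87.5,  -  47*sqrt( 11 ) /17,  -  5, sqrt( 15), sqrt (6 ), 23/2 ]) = [ - 87.5, - 25 , - 47 * sqrt(11) /17, - 5, sqrt (6 ), sqrt(6 ), sqrt( 15 ) , 23/2]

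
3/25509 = 1/8503 = 0.00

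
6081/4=1520 + 1/4  =  1520.25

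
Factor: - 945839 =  - 19^1 * 67^1 * 743^1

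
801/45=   89/5 = 17.80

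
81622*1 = 81622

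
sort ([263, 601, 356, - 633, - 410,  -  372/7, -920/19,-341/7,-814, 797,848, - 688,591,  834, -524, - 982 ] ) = [  -  982,- 814, - 688, - 633, - 524, - 410, - 372/7,  -  341/7, -920/19 , 263,356,  591, 601,  797,834, 848 ]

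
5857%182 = 33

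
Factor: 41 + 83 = 2^2 * 31^1 = 124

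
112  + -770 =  - 658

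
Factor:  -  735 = - 3^1*5^1 * 7^2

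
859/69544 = 859/69544 = 0.01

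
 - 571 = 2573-3144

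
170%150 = 20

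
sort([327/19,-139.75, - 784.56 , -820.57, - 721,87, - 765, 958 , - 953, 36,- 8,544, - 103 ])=[-953, - 820.57,-784.56, - 765,-721, - 139.75, - 103, - 8 , 327/19,36, 87, 544,958]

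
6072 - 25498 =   -  19426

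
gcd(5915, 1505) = 35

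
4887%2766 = 2121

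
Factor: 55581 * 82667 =3^1  *  13^1*97^1*191^1*6359^1 = 4594714527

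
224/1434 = 112/717 =0.16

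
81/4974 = 27/1658 = 0.02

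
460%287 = 173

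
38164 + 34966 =73130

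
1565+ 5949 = 7514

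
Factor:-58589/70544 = - 2^( - 4)*41^1*  1429^1*4409^( - 1)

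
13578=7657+5921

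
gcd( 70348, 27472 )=4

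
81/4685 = 81/4685  =  0.02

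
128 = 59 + 69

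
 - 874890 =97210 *(  -  9)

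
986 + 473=1459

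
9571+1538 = 11109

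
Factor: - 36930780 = -2^2*3^2*5^1*205171^1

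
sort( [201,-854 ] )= [ - 854,201]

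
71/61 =71/61 = 1.16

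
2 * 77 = 154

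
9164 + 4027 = 13191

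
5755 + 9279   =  15034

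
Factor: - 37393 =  - 61^1 * 613^1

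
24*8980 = 215520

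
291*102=29682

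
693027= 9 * 77003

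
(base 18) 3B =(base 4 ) 1001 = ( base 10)65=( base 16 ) 41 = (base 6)145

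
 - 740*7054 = -5219960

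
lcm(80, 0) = 0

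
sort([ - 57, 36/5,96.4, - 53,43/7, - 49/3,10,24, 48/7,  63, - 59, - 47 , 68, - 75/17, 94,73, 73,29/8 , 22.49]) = [  -  59, - 57, - 53,-47, - 49/3, - 75/17, 29/8,43/7,48/7,36/5,10,  22.49,24,63, 68,73,73, 94,96.4]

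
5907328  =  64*92302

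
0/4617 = 0 = 0.00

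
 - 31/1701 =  - 1 + 1670/1701= - 0.02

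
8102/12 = 4051/6 = 675.17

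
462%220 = 22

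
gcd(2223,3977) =1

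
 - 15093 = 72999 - 88092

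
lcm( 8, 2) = 8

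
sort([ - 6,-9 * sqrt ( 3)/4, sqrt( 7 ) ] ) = [-6 , - 9*sqrt( 3 ) /4,sqrt(7)]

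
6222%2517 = 1188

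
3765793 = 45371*83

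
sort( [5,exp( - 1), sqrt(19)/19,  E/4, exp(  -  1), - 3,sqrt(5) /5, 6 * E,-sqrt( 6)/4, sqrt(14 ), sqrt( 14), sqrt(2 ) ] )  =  [ - 3 ,-sqrt(6 ) /4, sqrt( 19 ) /19,exp( - 1),exp( - 1),sqrt(5)/5,E/4,sqrt(2),sqrt(14), sqrt(14),  5, 6*E]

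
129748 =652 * 199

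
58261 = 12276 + 45985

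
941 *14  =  13174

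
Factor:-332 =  - 2^2*83^1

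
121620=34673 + 86947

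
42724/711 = 42724/711=60.09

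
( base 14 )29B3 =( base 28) 9CH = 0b1110011110001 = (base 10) 7409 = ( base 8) 16361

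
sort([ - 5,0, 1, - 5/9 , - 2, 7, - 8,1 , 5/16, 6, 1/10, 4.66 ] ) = [ - 8 , - 5, - 2,-5/9, 0, 1/10,5/16,1, 1, 4.66, 6, 7]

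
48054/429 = 16018/143= 112.01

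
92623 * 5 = 463115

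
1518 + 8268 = 9786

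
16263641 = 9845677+6417964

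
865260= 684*1265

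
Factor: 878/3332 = 2^( - 1 )*7^( - 2 )*17^(-1 )*439^1  =  439/1666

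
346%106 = 28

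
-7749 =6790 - 14539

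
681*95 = 64695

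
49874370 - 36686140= 13188230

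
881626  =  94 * 9379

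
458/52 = 8 + 21/26=8.81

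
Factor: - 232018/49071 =- 2^1* 3^( - 1 )*11^( - 1)*1487^(-1)*116009^1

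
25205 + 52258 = 77463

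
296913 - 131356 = 165557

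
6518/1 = 6518 = 6518.00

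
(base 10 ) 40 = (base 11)37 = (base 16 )28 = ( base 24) 1G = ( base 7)55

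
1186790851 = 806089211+380701640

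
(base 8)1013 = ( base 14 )295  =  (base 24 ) lj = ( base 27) ja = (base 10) 523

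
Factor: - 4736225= - 5^2 * 13^2*19^1*59^1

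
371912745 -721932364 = - 350019619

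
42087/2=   21043 + 1/2 = 21043.50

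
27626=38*727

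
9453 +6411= 15864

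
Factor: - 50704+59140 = 2^2*3^1*19^1*37^1 = 8436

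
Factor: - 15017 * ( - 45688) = 686096696 =2^3*5711^1* 15017^1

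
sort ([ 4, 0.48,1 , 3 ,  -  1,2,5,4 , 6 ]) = [-1, 0.48,1,  2,3,4, 4,5,6]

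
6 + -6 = 0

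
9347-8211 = 1136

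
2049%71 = 61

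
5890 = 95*62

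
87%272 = 87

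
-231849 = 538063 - 769912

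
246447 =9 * 27383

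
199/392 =199/392 = 0.51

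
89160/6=14860= 14860.00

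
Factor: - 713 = - 23^1 * 31^1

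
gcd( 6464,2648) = 8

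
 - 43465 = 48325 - 91790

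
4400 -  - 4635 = 9035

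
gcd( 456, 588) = 12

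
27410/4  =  13705/2 =6852.50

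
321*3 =963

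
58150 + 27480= 85630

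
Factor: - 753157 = -101^1*7457^1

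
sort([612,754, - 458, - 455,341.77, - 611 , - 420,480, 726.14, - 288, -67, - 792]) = [ - 792, - 611, - 458 , - 455, - 420, - 288,-67,341.77, 480,  612, 726.14,754 ] 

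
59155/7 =59155/7=8450.71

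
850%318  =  214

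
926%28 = 2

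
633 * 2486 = 1573638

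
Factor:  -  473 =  - 11^1*43^1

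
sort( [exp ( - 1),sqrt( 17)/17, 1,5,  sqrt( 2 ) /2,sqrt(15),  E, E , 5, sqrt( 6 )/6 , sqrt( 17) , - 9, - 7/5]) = [  -  9, - 7/5, sqrt (17)/17, exp(- 1), sqrt( 6)/6, sqrt(2 ) /2,1,E, E, sqrt(15 ), sqrt( 17), 5 , 5 ]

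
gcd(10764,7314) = 138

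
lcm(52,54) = 1404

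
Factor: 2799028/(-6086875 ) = -2^2 *5^( - 4 )*9739^( - 1 )*699757^1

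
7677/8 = 959 +5/8 =959.62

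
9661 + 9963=19624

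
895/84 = 895/84 = 10.65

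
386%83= 54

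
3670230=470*7809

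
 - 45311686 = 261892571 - 307204257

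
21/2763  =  7/921 =0.01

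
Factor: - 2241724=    - 2^2*337^1*1663^1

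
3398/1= 3398 = 3398.00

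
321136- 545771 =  - 224635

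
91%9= 1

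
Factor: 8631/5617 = 63/41 = 3^2*7^1 *41^ ( - 1)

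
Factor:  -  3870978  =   - 2^1*3^1*29^1*22247^1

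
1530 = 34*45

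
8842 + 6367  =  15209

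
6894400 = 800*8618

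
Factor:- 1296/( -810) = 8/5 = 2^3*5^( - 1) 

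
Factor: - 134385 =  - 3^1*5^1*17^2*31^1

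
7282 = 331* 22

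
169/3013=169/3013=0.06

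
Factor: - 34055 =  - 5^1* 7^2*139^1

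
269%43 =11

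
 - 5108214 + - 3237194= -8345408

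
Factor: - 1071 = -3^2*7^1*17^1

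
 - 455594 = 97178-552772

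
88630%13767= 6028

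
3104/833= 3+605/833 = 3.73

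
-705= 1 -706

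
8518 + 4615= 13133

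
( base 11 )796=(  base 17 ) 350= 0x3B8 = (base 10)952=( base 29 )13o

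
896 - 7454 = -6558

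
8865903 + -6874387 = 1991516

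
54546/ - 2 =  -27273 + 0/1 =- 27273.00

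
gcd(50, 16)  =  2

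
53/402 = 53/402 = 0.13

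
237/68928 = 79/22976 = 0.00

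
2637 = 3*879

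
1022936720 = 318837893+704098827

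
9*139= 1251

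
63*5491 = 345933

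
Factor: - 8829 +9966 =1137=3^1 * 379^1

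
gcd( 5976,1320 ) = 24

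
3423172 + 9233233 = 12656405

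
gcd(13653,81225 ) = 9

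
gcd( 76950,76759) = 1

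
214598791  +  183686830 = 398285621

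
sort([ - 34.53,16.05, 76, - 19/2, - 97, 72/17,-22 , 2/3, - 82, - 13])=[-97,-82,-34.53, - 22,  -  13 , - 19/2,2/3,72/17,16.05,76]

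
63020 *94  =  5923880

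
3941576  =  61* 64616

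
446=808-362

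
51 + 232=283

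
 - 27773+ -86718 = -114491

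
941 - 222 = 719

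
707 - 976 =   -  269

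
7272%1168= 264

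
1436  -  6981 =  - 5545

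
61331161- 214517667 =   -  153186506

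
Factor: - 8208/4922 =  - 2^3 * 3^3*19^1*23^( - 1) *107^( - 1 )= - 4104/2461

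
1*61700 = 61700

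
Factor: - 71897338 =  - 2^1* 1193^1 * 30133^1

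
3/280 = 3/280 = 0.01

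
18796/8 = 4699/2  =  2349.50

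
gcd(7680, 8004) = 12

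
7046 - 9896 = -2850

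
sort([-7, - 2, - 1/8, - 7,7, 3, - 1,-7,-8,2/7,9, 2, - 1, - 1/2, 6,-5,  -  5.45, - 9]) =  [ - 9, -8,-7,-7, - 7, - 5.45, - 5, -2,-1,-1, - 1/2, - 1/8, 2/7 , 2, 3,6,7, 9 ]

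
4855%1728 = 1399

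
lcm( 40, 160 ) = 160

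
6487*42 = 272454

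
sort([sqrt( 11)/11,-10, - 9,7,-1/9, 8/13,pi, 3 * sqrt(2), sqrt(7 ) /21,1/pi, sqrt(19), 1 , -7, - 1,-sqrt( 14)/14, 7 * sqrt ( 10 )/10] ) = [ - 10, - 9, - 7, - 1, - sqrt( 14) /14 , - 1/9, sqrt (7)/21 , sqrt( 11 ) /11, 1/pi,8/13,1, 7*sqrt(10 ) /10, pi, 3*sqrt( 2 ), sqrt ( 19 ), 7]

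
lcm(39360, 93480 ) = 747840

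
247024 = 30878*8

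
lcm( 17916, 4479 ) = 17916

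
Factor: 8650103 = 7^1*11^1*112339^1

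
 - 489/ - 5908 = 489/5908=0.08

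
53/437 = 53/437 = 0.12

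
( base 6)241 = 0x61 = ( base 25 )3M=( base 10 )97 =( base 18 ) 57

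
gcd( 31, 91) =1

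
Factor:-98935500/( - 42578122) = 2^1 * 3^1*5^3* 61^ (-1)*263^( - 1) * 1327^(-1 )*65957^1 =49467750/21289061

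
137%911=137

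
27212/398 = 13606/199= 68.37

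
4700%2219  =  262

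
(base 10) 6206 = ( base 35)52B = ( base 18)112E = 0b1100000111110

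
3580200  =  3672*975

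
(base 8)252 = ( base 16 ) AA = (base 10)170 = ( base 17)A0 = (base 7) 332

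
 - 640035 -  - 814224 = 174189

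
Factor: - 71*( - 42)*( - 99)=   -  2^1*3^3 * 7^1*11^1*71^1  =  - 295218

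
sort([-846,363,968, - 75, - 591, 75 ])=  [ - 846 , - 591, - 75,75,363,968 ] 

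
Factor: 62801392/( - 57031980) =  - 2^2 * 3^( - 1 ) * 5^(- 1)*29^( - 1)*73^( - 1) * 449^( - 1)*3925087^1 = - 15700348/14257995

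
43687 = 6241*7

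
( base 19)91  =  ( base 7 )334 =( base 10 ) 172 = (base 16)ac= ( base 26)6G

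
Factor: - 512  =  -2^9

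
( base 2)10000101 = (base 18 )77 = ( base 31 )49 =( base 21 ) 67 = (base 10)133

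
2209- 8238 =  - 6029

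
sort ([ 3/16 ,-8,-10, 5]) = [-10, - 8, 3/16, 5] 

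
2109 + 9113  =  11222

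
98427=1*98427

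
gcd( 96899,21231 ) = 1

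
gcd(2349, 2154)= 3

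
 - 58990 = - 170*347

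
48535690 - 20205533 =28330157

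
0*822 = 0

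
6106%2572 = 962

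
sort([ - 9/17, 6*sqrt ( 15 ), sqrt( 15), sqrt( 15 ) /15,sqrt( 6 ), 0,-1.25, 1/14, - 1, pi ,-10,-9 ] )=[ - 10,- 9, - 1.25 , -1,  -  9/17 , 0 , 1/14,sqrt (15)/15, sqrt (6),pi, sqrt(15), 6*sqrt( 15) ]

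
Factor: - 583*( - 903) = 3^1 * 7^1*11^1*43^1*53^1 = 526449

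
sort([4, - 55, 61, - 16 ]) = [ - 55, -16,4, 61]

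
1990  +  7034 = 9024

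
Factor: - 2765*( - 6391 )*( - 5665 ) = -5^2* 7^2*11^2*79^1*83^1*103^1 = - 100106866475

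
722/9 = 80 + 2/9 = 80.22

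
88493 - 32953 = 55540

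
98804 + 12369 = 111173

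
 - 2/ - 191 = 2/191 =0.01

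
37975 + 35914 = 73889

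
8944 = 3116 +5828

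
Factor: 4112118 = 2^1*3^2 * 228451^1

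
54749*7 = 383243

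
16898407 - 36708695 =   -  19810288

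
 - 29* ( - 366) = 10614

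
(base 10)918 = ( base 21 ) 21f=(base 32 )sm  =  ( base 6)4130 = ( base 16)396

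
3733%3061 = 672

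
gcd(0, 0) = 0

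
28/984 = 7/246 = 0.03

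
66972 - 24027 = 42945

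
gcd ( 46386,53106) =6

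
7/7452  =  7/7452 = 0.00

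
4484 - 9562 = - 5078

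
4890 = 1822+3068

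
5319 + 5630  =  10949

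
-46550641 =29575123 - 76125764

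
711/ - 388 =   -  2 + 65/388 = - 1.83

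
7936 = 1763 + 6173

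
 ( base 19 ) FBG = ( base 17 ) 128D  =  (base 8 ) 13010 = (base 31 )5qt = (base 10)5640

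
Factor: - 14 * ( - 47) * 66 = 2^2* 3^1*7^1*11^1*47^1 =43428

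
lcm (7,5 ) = 35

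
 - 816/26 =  - 408/13 = -  31.38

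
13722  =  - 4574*( - 3 )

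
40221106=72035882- 31814776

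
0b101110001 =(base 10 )369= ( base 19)108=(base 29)CL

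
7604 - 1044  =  6560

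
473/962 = 473/962  =  0.49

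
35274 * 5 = 176370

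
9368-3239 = 6129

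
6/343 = 6/343 = 0.02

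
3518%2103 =1415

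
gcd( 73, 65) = 1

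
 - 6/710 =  - 3/355 = - 0.01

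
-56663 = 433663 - 490326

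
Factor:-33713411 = -33713411^1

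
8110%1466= 780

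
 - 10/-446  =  5/223 = 0.02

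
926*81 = 75006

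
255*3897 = 993735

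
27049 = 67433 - 40384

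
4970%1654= 8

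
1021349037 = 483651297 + 537697740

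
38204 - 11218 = 26986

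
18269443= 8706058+9563385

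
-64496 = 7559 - 72055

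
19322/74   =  9661/37 = 261.11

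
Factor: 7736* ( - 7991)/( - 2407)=61818376/2407=2^3*29^ (-1)*61^1*83^(  -  1)*131^1*967^1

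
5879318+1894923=7774241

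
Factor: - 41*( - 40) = 1640 = 2^3*5^1*41^1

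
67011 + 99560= 166571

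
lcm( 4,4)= 4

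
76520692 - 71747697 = 4772995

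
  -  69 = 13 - 82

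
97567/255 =97567/255 = 382.62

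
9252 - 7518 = 1734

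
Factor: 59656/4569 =2^3*3^ ( - 1)*1523^( - 1 )*7457^1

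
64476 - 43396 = 21080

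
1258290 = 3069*410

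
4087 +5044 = 9131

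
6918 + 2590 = 9508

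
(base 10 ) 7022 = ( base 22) EB4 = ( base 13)3272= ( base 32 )6RE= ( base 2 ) 1101101101110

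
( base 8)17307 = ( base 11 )5a13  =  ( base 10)7879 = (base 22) g63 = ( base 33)77P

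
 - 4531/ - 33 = 4531/33 = 137.30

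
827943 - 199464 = 628479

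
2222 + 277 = 2499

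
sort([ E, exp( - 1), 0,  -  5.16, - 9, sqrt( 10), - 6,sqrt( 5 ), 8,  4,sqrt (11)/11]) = [-9,- 6, - 5.16,0 , sqrt( 11) /11,exp( - 1 ),sqrt(5),  E, sqrt(10),4,  8]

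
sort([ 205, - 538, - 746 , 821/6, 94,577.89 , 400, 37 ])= [ - 746, - 538, 37, 94,  821/6, 205, 400,577.89]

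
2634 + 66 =2700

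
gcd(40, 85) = 5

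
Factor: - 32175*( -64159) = 2064315825 = 3^2*5^2 * 11^1 * 13^1*83^1 * 773^1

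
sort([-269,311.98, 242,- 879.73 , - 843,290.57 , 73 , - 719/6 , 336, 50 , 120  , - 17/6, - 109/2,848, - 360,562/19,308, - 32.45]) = [ - 879.73, - 843,-360, - 269,-719/6 , - 109/2, -32.45,-17/6, 562/19, 50, 73,  120,242,  290.57 , 308 , 311.98,336 , 848] 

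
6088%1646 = 1150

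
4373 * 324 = 1416852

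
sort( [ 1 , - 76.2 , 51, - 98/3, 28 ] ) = [  -  76.2,-98/3, 1,28, 51 ]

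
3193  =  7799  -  4606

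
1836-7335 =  - 5499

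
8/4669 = 8/4669=   0.00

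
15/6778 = 15/6778 = 0.00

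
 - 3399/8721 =- 1 + 1774/2907=- 0.39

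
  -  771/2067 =  -  257/689=-0.37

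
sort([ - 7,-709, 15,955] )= [ - 709,-7, 15, 955 ] 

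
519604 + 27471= 547075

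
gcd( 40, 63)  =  1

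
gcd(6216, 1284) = 12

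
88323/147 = 600 + 41/49 = 600.84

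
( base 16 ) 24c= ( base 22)14G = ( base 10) 588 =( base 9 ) 723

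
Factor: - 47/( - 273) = 3^( - 1) * 7^( - 1) * 13^( - 1 ) * 47^1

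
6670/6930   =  667/693= 0.96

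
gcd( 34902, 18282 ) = 1662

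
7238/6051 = 1 + 1187/6051= 1.20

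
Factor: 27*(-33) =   -  3^4*11^1  =  - 891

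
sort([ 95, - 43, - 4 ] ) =[ - 43, - 4, 95 ] 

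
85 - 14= 71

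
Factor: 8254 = 2^1 * 4127^1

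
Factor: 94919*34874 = 2^1 *7^1*11^1 *47^1*53^1*8629^1 = 3310205206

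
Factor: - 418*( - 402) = 2^2*3^1*11^1* 19^1*67^1 = 168036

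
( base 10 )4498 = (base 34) 3UA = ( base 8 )10622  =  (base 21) a44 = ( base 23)8BD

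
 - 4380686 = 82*( - 53423)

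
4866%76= 2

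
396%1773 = 396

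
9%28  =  9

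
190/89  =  2+12/89 = 2.13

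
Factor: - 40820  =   - 2^2*5^1*13^1*157^1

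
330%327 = 3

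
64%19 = 7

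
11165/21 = 531 + 2/3 = 531.67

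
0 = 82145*0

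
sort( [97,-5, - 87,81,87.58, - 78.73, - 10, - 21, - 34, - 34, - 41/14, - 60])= [- 87, - 78.73, - 60, - 34, - 34 , - 21, - 10, - 5, - 41/14, 81, 87.58,  97 ]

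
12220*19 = 232180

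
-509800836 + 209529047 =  - 300271789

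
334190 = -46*(- 7265 )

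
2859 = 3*953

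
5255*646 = 3394730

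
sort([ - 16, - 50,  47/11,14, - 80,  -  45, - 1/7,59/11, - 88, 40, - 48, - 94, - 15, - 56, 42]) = [-94, - 88, - 80,  -  56, - 50, - 48, - 45, - 16, - 15, - 1/7,47/11,59/11 , 14,40 , 42 ] 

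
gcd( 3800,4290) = 10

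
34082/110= 17041/55 = 309.84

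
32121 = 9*3569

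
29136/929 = 29136/929 =31.36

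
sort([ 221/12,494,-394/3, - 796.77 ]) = [ -796.77, - 394/3, 221/12, 494 ] 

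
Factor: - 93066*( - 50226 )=2^2*3^2*11^1*761^1*15511^1 = 4674332916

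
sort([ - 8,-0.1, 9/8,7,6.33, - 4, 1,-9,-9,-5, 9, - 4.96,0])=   [ - 9, - 9,-8,-5 ,  -  4.96,  -  4, - 0.1,0, 1,9/8,6.33,7,9 ]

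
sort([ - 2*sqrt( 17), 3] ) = [-2*sqrt( 17), 3 ]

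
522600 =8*65325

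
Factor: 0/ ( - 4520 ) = 0^1 = 0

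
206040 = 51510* 4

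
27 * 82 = 2214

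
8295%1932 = 567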